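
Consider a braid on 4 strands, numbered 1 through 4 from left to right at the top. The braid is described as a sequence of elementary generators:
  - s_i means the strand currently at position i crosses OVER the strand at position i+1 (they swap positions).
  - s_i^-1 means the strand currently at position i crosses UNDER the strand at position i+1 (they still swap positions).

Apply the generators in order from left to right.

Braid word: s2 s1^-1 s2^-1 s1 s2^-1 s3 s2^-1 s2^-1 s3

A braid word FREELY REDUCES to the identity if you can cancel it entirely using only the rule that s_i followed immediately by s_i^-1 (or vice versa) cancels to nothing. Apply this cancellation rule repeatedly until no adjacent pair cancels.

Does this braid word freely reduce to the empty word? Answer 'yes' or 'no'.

Answer: no

Derivation:
Gen 1 (s2): push. Stack: [s2]
Gen 2 (s1^-1): push. Stack: [s2 s1^-1]
Gen 3 (s2^-1): push. Stack: [s2 s1^-1 s2^-1]
Gen 4 (s1): push. Stack: [s2 s1^-1 s2^-1 s1]
Gen 5 (s2^-1): push. Stack: [s2 s1^-1 s2^-1 s1 s2^-1]
Gen 6 (s3): push. Stack: [s2 s1^-1 s2^-1 s1 s2^-1 s3]
Gen 7 (s2^-1): push. Stack: [s2 s1^-1 s2^-1 s1 s2^-1 s3 s2^-1]
Gen 8 (s2^-1): push. Stack: [s2 s1^-1 s2^-1 s1 s2^-1 s3 s2^-1 s2^-1]
Gen 9 (s3): push. Stack: [s2 s1^-1 s2^-1 s1 s2^-1 s3 s2^-1 s2^-1 s3]
Reduced word: s2 s1^-1 s2^-1 s1 s2^-1 s3 s2^-1 s2^-1 s3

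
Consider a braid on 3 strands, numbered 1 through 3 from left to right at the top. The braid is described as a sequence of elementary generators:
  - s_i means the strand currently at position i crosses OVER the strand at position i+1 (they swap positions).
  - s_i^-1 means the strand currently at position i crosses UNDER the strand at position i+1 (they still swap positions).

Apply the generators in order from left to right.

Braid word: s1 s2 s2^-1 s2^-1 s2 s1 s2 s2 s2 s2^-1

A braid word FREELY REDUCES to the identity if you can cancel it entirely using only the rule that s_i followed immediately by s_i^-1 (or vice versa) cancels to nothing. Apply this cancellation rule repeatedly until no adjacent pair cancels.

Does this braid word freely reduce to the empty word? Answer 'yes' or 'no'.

Answer: no

Derivation:
Gen 1 (s1): push. Stack: [s1]
Gen 2 (s2): push. Stack: [s1 s2]
Gen 3 (s2^-1): cancels prior s2. Stack: [s1]
Gen 4 (s2^-1): push. Stack: [s1 s2^-1]
Gen 5 (s2): cancels prior s2^-1. Stack: [s1]
Gen 6 (s1): push. Stack: [s1 s1]
Gen 7 (s2): push. Stack: [s1 s1 s2]
Gen 8 (s2): push. Stack: [s1 s1 s2 s2]
Gen 9 (s2): push. Stack: [s1 s1 s2 s2 s2]
Gen 10 (s2^-1): cancels prior s2. Stack: [s1 s1 s2 s2]
Reduced word: s1 s1 s2 s2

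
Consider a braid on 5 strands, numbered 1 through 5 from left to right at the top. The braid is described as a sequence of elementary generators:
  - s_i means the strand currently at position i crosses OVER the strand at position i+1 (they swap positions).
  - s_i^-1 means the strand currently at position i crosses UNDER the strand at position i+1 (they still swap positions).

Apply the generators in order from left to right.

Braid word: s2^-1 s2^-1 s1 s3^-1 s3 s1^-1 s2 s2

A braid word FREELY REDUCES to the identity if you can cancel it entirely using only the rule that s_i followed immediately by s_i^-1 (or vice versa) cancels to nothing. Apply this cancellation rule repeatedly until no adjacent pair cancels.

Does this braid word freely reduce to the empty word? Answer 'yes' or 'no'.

Gen 1 (s2^-1): push. Stack: [s2^-1]
Gen 2 (s2^-1): push. Stack: [s2^-1 s2^-1]
Gen 3 (s1): push. Stack: [s2^-1 s2^-1 s1]
Gen 4 (s3^-1): push. Stack: [s2^-1 s2^-1 s1 s3^-1]
Gen 5 (s3): cancels prior s3^-1. Stack: [s2^-1 s2^-1 s1]
Gen 6 (s1^-1): cancels prior s1. Stack: [s2^-1 s2^-1]
Gen 7 (s2): cancels prior s2^-1. Stack: [s2^-1]
Gen 8 (s2): cancels prior s2^-1. Stack: []
Reduced word: (empty)

Answer: yes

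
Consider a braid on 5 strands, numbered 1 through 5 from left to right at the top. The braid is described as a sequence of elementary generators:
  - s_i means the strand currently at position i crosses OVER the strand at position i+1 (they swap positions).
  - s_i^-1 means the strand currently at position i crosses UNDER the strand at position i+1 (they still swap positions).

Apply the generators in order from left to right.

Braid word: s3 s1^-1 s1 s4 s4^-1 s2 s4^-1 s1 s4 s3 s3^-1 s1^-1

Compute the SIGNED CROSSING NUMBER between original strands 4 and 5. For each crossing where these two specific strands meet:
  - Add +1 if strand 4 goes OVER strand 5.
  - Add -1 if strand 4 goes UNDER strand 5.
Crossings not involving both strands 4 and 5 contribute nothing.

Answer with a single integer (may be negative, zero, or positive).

Gen 1: crossing 3x4. Both 4&5? no. Sum: 0
Gen 2: crossing 1x2. Both 4&5? no. Sum: 0
Gen 3: crossing 2x1. Both 4&5? no. Sum: 0
Gen 4: crossing 3x5. Both 4&5? no. Sum: 0
Gen 5: crossing 5x3. Both 4&5? no. Sum: 0
Gen 6: crossing 2x4. Both 4&5? no. Sum: 0
Gen 7: crossing 3x5. Both 4&5? no. Sum: 0
Gen 8: crossing 1x4. Both 4&5? no. Sum: 0
Gen 9: crossing 5x3. Both 4&5? no. Sum: 0
Gen 10: crossing 2x3. Both 4&5? no. Sum: 0
Gen 11: crossing 3x2. Both 4&5? no. Sum: 0
Gen 12: crossing 4x1. Both 4&5? no. Sum: 0

Answer: 0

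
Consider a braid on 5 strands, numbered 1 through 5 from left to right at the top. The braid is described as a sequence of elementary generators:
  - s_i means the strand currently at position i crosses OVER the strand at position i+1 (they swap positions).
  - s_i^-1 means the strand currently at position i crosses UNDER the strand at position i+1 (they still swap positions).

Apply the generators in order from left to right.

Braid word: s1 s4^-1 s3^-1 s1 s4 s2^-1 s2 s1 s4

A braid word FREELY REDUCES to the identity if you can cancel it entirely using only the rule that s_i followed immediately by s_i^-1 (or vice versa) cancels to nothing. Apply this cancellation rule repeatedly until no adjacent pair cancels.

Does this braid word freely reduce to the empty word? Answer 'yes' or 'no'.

Answer: no

Derivation:
Gen 1 (s1): push. Stack: [s1]
Gen 2 (s4^-1): push. Stack: [s1 s4^-1]
Gen 3 (s3^-1): push. Stack: [s1 s4^-1 s3^-1]
Gen 4 (s1): push. Stack: [s1 s4^-1 s3^-1 s1]
Gen 5 (s4): push. Stack: [s1 s4^-1 s3^-1 s1 s4]
Gen 6 (s2^-1): push. Stack: [s1 s4^-1 s3^-1 s1 s4 s2^-1]
Gen 7 (s2): cancels prior s2^-1. Stack: [s1 s4^-1 s3^-1 s1 s4]
Gen 8 (s1): push. Stack: [s1 s4^-1 s3^-1 s1 s4 s1]
Gen 9 (s4): push. Stack: [s1 s4^-1 s3^-1 s1 s4 s1 s4]
Reduced word: s1 s4^-1 s3^-1 s1 s4 s1 s4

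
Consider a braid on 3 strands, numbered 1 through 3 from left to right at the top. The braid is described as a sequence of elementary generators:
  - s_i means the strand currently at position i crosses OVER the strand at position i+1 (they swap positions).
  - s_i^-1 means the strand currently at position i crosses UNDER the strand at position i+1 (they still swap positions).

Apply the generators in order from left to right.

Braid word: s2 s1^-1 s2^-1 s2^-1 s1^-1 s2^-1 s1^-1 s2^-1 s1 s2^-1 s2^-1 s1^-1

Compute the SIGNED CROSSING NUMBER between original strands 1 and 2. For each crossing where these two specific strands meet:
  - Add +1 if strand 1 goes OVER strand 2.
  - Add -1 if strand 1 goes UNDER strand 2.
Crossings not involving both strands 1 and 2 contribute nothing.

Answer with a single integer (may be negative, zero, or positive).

Answer: -1

Derivation:
Gen 1: crossing 2x3. Both 1&2? no. Sum: 0
Gen 2: crossing 1x3. Both 1&2? no. Sum: 0
Gen 3: 1 under 2. Both 1&2? yes. Contrib: -1. Sum: -1
Gen 4: 2 under 1. Both 1&2? yes. Contrib: +1. Sum: 0
Gen 5: crossing 3x1. Both 1&2? no. Sum: 0
Gen 6: crossing 3x2. Both 1&2? no. Sum: 0
Gen 7: 1 under 2. Both 1&2? yes. Contrib: -1. Sum: -1
Gen 8: crossing 1x3. Both 1&2? no. Sum: -1
Gen 9: crossing 2x3. Both 1&2? no. Sum: -1
Gen 10: 2 under 1. Both 1&2? yes. Contrib: +1. Sum: 0
Gen 11: 1 under 2. Both 1&2? yes. Contrib: -1. Sum: -1
Gen 12: crossing 3x2. Both 1&2? no. Sum: -1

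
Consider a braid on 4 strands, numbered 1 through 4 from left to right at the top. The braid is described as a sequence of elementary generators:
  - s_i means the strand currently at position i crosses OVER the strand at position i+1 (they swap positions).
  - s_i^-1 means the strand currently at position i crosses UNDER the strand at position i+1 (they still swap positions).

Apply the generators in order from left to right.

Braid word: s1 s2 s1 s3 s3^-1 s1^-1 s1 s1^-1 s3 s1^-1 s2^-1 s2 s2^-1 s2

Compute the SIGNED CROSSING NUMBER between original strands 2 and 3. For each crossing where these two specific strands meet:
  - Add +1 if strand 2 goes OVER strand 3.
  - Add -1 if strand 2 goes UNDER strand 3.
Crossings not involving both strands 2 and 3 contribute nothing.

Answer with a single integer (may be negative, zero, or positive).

Answer: 3

Derivation:
Gen 1: crossing 1x2. Both 2&3? no. Sum: 0
Gen 2: crossing 1x3. Both 2&3? no. Sum: 0
Gen 3: 2 over 3. Both 2&3? yes. Contrib: +1. Sum: 1
Gen 4: crossing 1x4. Both 2&3? no. Sum: 1
Gen 5: crossing 4x1. Both 2&3? no. Sum: 1
Gen 6: 3 under 2. Both 2&3? yes. Contrib: +1. Sum: 2
Gen 7: 2 over 3. Both 2&3? yes. Contrib: +1. Sum: 3
Gen 8: 3 under 2. Both 2&3? yes. Contrib: +1. Sum: 4
Gen 9: crossing 1x4. Both 2&3? no. Sum: 4
Gen 10: 2 under 3. Both 2&3? yes. Contrib: -1. Sum: 3
Gen 11: crossing 2x4. Both 2&3? no. Sum: 3
Gen 12: crossing 4x2. Both 2&3? no. Sum: 3
Gen 13: crossing 2x4. Both 2&3? no. Sum: 3
Gen 14: crossing 4x2. Both 2&3? no. Sum: 3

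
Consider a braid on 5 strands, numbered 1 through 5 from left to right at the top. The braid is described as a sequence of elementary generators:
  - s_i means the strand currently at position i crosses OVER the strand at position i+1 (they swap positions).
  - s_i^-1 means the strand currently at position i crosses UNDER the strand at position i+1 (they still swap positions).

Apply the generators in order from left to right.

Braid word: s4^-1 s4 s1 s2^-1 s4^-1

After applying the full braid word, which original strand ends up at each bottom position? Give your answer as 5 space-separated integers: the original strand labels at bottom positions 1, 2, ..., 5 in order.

Answer: 2 3 1 5 4

Derivation:
Gen 1 (s4^-1): strand 4 crosses under strand 5. Perm now: [1 2 3 5 4]
Gen 2 (s4): strand 5 crosses over strand 4. Perm now: [1 2 3 4 5]
Gen 3 (s1): strand 1 crosses over strand 2. Perm now: [2 1 3 4 5]
Gen 4 (s2^-1): strand 1 crosses under strand 3. Perm now: [2 3 1 4 5]
Gen 5 (s4^-1): strand 4 crosses under strand 5. Perm now: [2 3 1 5 4]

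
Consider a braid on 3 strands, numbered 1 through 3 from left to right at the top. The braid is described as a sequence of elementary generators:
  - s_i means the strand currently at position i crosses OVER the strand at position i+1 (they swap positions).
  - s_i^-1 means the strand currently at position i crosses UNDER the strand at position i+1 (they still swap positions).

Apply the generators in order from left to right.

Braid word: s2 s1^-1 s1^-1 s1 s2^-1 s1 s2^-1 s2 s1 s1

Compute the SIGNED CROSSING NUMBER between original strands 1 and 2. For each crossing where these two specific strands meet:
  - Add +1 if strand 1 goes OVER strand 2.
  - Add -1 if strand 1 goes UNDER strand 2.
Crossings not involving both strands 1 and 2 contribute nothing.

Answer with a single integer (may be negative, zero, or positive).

Answer: -1

Derivation:
Gen 1: crossing 2x3. Both 1&2? no. Sum: 0
Gen 2: crossing 1x3. Both 1&2? no. Sum: 0
Gen 3: crossing 3x1. Both 1&2? no. Sum: 0
Gen 4: crossing 1x3. Both 1&2? no. Sum: 0
Gen 5: 1 under 2. Both 1&2? yes. Contrib: -1. Sum: -1
Gen 6: crossing 3x2. Both 1&2? no. Sum: -1
Gen 7: crossing 3x1. Both 1&2? no. Sum: -1
Gen 8: crossing 1x3. Both 1&2? no. Sum: -1
Gen 9: crossing 2x3. Both 1&2? no. Sum: -1
Gen 10: crossing 3x2. Both 1&2? no. Sum: -1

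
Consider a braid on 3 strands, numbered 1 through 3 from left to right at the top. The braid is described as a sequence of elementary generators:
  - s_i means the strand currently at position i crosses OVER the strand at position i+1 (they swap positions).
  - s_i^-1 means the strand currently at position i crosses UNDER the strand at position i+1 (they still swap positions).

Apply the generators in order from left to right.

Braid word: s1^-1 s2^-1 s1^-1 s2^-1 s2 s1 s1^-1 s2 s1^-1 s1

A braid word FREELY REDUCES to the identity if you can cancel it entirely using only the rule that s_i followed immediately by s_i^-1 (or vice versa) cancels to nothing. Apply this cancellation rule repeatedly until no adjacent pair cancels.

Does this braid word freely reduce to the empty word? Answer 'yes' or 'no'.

Answer: no

Derivation:
Gen 1 (s1^-1): push. Stack: [s1^-1]
Gen 2 (s2^-1): push. Stack: [s1^-1 s2^-1]
Gen 3 (s1^-1): push. Stack: [s1^-1 s2^-1 s1^-1]
Gen 4 (s2^-1): push. Stack: [s1^-1 s2^-1 s1^-1 s2^-1]
Gen 5 (s2): cancels prior s2^-1. Stack: [s1^-1 s2^-1 s1^-1]
Gen 6 (s1): cancels prior s1^-1. Stack: [s1^-1 s2^-1]
Gen 7 (s1^-1): push. Stack: [s1^-1 s2^-1 s1^-1]
Gen 8 (s2): push. Stack: [s1^-1 s2^-1 s1^-1 s2]
Gen 9 (s1^-1): push. Stack: [s1^-1 s2^-1 s1^-1 s2 s1^-1]
Gen 10 (s1): cancels prior s1^-1. Stack: [s1^-1 s2^-1 s1^-1 s2]
Reduced word: s1^-1 s2^-1 s1^-1 s2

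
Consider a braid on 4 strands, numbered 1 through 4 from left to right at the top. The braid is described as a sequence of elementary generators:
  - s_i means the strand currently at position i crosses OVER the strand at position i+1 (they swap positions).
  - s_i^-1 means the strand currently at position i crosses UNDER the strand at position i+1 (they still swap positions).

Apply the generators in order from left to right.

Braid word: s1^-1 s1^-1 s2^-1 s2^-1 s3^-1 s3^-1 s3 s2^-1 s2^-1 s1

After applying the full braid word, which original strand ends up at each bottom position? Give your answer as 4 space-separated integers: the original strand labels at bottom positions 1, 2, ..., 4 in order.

Answer: 2 1 4 3

Derivation:
Gen 1 (s1^-1): strand 1 crosses under strand 2. Perm now: [2 1 3 4]
Gen 2 (s1^-1): strand 2 crosses under strand 1. Perm now: [1 2 3 4]
Gen 3 (s2^-1): strand 2 crosses under strand 3. Perm now: [1 3 2 4]
Gen 4 (s2^-1): strand 3 crosses under strand 2. Perm now: [1 2 3 4]
Gen 5 (s3^-1): strand 3 crosses under strand 4. Perm now: [1 2 4 3]
Gen 6 (s3^-1): strand 4 crosses under strand 3. Perm now: [1 2 3 4]
Gen 7 (s3): strand 3 crosses over strand 4. Perm now: [1 2 4 3]
Gen 8 (s2^-1): strand 2 crosses under strand 4. Perm now: [1 4 2 3]
Gen 9 (s2^-1): strand 4 crosses under strand 2. Perm now: [1 2 4 3]
Gen 10 (s1): strand 1 crosses over strand 2. Perm now: [2 1 4 3]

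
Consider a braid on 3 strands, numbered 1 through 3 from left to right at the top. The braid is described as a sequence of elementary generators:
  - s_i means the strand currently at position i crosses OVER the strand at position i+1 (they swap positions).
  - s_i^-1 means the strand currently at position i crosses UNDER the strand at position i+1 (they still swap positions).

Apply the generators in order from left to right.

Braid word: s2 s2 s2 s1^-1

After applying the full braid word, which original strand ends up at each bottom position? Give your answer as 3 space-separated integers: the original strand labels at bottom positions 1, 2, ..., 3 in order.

Gen 1 (s2): strand 2 crosses over strand 3. Perm now: [1 3 2]
Gen 2 (s2): strand 3 crosses over strand 2. Perm now: [1 2 3]
Gen 3 (s2): strand 2 crosses over strand 3. Perm now: [1 3 2]
Gen 4 (s1^-1): strand 1 crosses under strand 3. Perm now: [3 1 2]

Answer: 3 1 2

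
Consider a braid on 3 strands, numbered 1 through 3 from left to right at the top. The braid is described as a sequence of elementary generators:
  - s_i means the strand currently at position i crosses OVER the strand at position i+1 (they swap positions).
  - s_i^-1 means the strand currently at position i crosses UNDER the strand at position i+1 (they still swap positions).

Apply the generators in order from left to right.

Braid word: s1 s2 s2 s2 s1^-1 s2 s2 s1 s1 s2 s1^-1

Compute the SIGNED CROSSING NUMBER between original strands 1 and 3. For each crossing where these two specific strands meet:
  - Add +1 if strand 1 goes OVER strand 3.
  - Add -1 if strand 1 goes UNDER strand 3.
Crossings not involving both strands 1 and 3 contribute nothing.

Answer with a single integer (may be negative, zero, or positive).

Answer: 2

Derivation:
Gen 1: crossing 1x2. Both 1&3? no. Sum: 0
Gen 2: 1 over 3. Both 1&3? yes. Contrib: +1. Sum: 1
Gen 3: 3 over 1. Both 1&3? yes. Contrib: -1. Sum: 0
Gen 4: 1 over 3. Both 1&3? yes. Contrib: +1. Sum: 1
Gen 5: crossing 2x3. Both 1&3? no. Sum: 1
Gen 6: crossing 2x1. Both 1&3? no. Sum: 1
Gen 7: crossing 1x2. Both 1&3? no. Sum: 1
Gen 8: crossing 3x2. Both 1&3? no. Sum: 1
Gen 9: crossing 2x3. Both 1&3? no. Sum: 1
Gen 10: crossing 2x1. Both 1&3? no. Sum: 1
Gen 11: 3 under 1. Both 1&3? yes. Contrib: +1. Sum: 2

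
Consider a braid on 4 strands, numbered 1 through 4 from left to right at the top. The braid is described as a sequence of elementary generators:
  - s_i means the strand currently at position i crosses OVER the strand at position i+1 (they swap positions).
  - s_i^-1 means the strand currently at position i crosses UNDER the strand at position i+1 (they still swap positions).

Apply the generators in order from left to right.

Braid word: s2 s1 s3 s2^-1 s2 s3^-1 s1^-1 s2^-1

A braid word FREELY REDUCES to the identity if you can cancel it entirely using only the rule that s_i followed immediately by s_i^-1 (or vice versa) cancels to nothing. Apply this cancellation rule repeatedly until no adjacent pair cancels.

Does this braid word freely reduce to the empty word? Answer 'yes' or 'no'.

Answer: yes

Derivation:
Gen 1 (s2): push. Stack: [s2]
Gen 2 (s1): push. Stack: [s2 s1]
Gen 3 (s3): push. Stack: [s2 s1 s3]
Gen 4 (s2^-1): push. Stack: [s2 s1 s3 s2^-1]
Gen 5 (s2): cancels prior s2^-1. Stack: [s2 s1 s3]
Gen 6 (s3^-1): cancels prior s3. Stack: [s2 s1]
Gen 7 (s1^-1): cancels prior s1. Stack: [s2]
Gen 8 (s2^-1): cancels prior s2. Stack: []
Reduced word: (empty)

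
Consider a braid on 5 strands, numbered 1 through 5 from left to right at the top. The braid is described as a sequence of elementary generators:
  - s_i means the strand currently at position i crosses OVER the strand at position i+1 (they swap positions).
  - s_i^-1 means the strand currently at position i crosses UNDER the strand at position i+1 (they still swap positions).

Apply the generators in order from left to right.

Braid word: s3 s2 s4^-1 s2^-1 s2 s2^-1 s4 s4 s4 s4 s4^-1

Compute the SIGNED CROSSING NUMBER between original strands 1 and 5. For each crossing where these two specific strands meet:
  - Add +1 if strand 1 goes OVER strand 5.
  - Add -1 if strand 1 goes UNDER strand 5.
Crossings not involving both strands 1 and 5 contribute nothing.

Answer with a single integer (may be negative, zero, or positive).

Gen 1: crossing 3x4. Both 1&5? no. Sum: 0
Gen 2: crossing 2x4. Both 1&5? no. Sum: 0
Gen 3: crossing 3x5. Both 1&5? no. Sum: 0
Gen 4: crossing 4x2. Both 1&5? no. Sum: 0
Gen 5: crossing 2x4. Both 1&5? no. Sum: 0
Gen 6: crossing 4x2. Both 1&5? no. Sum: 0
Gen 7: crossing 5x3. Both 1&5? no. Sum: 0
Gen 8: crossing 3x5. Both 1&5? no. Sum: 0
Gen 9: crossing 5x3. Both 1&5? no. Sum: 0
Gen 10: crossing 3x5. Both 1&5? no. Sum: 0
Gen 11: crossing 5x3. Both 1&5? no. Sum: 0

Answer: 0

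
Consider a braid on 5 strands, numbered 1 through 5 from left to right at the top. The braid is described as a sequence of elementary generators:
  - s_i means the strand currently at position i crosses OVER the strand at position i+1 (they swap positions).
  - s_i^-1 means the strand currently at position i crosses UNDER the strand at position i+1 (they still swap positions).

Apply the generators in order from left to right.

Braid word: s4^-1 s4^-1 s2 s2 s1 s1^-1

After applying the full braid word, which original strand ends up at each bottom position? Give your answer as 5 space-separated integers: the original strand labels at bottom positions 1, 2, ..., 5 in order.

Answer: 1 2 3 4 5

Derivation:
Gen 1 (s4^-1): strand 4 crosses under strand 5. Perm now: [1 2 3 5 4]
Gen 2 (s4^-1): strand 5 crosses under strand 4. Perm now: [1 2 3 4 5]
Gen 3 (s2): strand 2 crosses over strand 3. Perm now: [1 3 2 4 5]
Gen 4 (s2): strand 3 crosses over strand 2. Perm now: [1 2 3 4 5]
Gen 5 (s1): strand 1 crosses over strand 2. Perm now: [2 1 3 4 5]
Gen 6 (s1^-1): strand 2 crosses under strand 1. Perm now: [1 2 3 4 5]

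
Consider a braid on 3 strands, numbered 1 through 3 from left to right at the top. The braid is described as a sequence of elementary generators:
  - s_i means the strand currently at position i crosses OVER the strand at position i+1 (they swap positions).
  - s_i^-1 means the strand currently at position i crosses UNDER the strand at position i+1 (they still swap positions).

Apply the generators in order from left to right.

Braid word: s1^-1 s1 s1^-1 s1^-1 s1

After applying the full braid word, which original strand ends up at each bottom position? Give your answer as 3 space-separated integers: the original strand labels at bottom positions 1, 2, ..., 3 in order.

Gen 1 (s1^-1): strand 1 crosses under strand 2. Perm now: [2 1 3]
Gen 2 (s1): strand 2 crosses over strand 1. Perm now: [1 2 3]
Gen 3 (s1^-1): strand 1 crosses under strand 2. Perm now: [2 1 3]
Gen 4 (s1^-1): strand 2 crosses under strand 1. Perm now: [1 2 3]
Gen 5 (s1): strand 1 crosses over strand 2. Perm now: [2 1 3]

Answer: 2 1 3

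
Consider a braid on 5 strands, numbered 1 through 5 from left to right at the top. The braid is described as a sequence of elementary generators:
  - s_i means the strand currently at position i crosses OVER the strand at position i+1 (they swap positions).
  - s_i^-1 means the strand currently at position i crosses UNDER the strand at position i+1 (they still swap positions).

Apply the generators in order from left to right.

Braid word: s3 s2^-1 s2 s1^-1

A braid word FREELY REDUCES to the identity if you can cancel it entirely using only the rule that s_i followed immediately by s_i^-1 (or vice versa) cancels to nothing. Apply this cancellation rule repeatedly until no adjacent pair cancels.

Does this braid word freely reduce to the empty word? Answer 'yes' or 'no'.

Gen 1 (s3): push. Stack: [s3]
Gen 2 (s2^-1): push. Stack: [s3 s2^-1]
Gen 3 (s2): cancels prior s2^-1. Stack: [s3]
Gen 4 (s1^-1): push. Stack: [s3 s1^-1]
Reduced word: s3 s1^-1

Answer: no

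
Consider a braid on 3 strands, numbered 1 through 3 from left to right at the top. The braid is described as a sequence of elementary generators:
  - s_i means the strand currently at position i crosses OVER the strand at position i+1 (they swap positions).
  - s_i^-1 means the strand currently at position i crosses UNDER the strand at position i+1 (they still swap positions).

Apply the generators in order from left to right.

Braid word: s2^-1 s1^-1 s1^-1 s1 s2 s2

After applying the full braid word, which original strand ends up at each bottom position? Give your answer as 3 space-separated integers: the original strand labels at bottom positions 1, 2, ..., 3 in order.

Gen 1 (s2^-1): strand 2 crosses under strand 3. Perm now: [1 3 2]
Gen 2 (s1^-1): strand 1 crosses under strand 3. Perm now: [3 1 2]
Gen 3 (s1^-1): strand 3 crosses under strand 1. Perm now: [1 3 2]
Gen 4 (s1): strand 1 crosses over strand 3. Perm now: [3 1 2]
Gen 5 (s2): strand 1 crosses over strand 2. Perm now: [3 2 1]
Gen 6 (s2): strand 2 crosses over strand 1. Perm now: [3 1 2]

Answer: 3 1 2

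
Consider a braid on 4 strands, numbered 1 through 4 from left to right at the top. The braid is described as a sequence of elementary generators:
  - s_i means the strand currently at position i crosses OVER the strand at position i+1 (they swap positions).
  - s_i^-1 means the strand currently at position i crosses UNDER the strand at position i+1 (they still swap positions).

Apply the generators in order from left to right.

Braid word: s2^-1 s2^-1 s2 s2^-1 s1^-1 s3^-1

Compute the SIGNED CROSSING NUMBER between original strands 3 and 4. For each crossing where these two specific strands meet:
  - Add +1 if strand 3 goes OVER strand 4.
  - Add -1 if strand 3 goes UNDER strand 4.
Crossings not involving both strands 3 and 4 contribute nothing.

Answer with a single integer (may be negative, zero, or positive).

Gen 1: crossing 2x3. Both 3&4? no. Sum: 0
Gen 2: crossing 3x2. Both 3&4? no. Sum: 0
Gen 3: crossing 2x3. Both 3&4? no. Sum: 0
Gen 4: crossing 3x2. Both 3&4? no. Sum: 0
Gen 5: crossing 1x2. Both 3&4? no. Sum: 0
Gen 6: 3 under 4. Both 3&4? yes. Contrib: -1. Sum: -1

Answer: -1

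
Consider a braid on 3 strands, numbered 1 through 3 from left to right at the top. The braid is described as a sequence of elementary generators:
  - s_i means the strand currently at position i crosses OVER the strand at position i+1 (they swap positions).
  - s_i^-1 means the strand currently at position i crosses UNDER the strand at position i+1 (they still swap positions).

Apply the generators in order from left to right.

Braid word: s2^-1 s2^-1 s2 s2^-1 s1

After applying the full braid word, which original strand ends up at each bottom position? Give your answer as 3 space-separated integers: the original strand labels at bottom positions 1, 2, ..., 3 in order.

Gen 1 (s2^-1): strand 2 crosses under strand 3. Perm now: [1 3 2]
Gen 2 (s2^-1): strand 3 crosses under strand 2. Perm now: [1 2 3]
Gen 3 (s2): strand 2 crosses over strand 3. Perm now: [1 3 2]
Gen 4 (s2^-1): strand 3 crosses under strand 2. Perm now: [1 2 3]
Gen 5 (s1): strand 1 crosses over strand 2. Perm now: [2 1 3]

Answer: 2 1 3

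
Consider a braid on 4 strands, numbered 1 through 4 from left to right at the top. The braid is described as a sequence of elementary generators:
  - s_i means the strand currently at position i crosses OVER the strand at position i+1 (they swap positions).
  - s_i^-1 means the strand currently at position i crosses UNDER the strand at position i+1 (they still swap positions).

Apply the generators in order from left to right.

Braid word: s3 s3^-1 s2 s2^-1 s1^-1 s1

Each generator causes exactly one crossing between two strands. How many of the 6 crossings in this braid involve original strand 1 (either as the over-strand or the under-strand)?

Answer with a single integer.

Gen 1: crossing 3x4. Involves strand 1? no. Count so far: 0
Gen 2: crossing 4x3. Involves strand 1? no. Count so far: 0
Gen 3: crossing 2x3. Involves strand 1? no. Count so far: 0
Gen 4: crossing 3x2. Involves strand 1? no. Count so far: 0
Gen 5: crossing 1x2. Involves strand 1? yes. Count so far: 1
Gen 6: crossing 2x1. Involves strand 1? yes. Count so far: 2

Answer: 2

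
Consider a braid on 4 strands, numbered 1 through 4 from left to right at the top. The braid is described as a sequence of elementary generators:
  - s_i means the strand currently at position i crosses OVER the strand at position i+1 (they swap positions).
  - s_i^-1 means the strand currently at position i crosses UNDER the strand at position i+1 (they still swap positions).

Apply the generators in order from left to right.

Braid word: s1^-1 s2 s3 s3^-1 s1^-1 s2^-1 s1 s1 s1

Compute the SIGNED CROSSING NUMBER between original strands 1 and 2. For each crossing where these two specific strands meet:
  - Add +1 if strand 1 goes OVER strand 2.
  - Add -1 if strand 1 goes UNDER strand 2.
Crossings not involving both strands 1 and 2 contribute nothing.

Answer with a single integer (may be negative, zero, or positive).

Gen 1: 1 under 2. Both 1&2? yes. Contrib: -1. Sum: -1
Gen 2: crossing 1x3. Both 1&2? no. Sum: -1
Gen 3: crossing 1x4. Both 1&2? no. Sum: -1
Gen 4: crossing 4x1. Both 1&2? no. Sum: -1
Gen 5: crossing 2x3. Both 1&2? no. Sum: -1
Gen 6: 2 under 1. Both 1&2? yes. Contrib: +1. Sum: 0
Gen 7: crossing 3x1. Both 1&2? no. Sum: 0
Gen 8: crossing 1x3. Both 1&2? no. Sum: 0
Gen 9: crossing 3x1. Both 1&2? no. Sum: 0

Answer: 0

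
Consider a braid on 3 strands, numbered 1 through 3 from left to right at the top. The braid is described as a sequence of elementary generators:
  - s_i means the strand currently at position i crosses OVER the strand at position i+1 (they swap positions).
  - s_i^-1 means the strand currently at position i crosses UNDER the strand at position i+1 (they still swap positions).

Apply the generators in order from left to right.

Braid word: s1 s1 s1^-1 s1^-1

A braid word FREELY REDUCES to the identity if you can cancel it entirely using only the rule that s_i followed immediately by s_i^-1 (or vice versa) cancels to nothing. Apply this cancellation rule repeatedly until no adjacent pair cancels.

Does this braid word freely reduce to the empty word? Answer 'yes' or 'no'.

Answer: yes

Derivation:
Gen 1 (s1): push. Stack: [s1]
Gen 2 (s1): push. Stack: [s1 s1]
Gen 3 (s1^-1): cancels prior s1. Stack: [s1]
Gen 4 (s1^-1): cancels prior s1. Stack: []
Reduced word: (empty)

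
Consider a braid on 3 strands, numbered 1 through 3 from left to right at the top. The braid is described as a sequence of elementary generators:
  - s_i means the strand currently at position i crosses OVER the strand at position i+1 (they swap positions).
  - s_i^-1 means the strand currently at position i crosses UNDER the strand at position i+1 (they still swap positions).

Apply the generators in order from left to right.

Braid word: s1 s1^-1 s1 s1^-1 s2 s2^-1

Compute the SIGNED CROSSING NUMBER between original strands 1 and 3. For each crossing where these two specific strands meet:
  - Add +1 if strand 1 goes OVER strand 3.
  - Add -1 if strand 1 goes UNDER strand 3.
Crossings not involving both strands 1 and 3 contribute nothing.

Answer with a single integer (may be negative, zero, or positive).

Answer: 0

Derivation:
Gen 1: crossing 1x2. Both 1&3? no. Sum: 0
Gen 2: crossing 2x1. Both 1&3? no. Sum: 0
Gen 3: crossing 1x2. Both 1&3? no. Sum: 0
Gen 4: crossing 2x1. Both 1&3? no. Sum: 0
Gen 5: crossing 2x3. Both 1&3? no. Sum: 0
Gen 6: crossing 3x2. Both 1&3? no. Sum: 0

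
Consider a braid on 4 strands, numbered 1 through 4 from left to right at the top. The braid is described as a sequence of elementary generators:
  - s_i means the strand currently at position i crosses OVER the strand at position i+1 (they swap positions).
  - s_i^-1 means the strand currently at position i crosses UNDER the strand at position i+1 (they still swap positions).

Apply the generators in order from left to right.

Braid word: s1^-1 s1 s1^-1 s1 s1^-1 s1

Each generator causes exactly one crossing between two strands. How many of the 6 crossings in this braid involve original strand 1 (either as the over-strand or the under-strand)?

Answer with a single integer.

Gen 1: crossing 1x2. Involves strand 1? yes. Count so far: 1
Gen 2: crossing 2x1. Involves strand 1? yes. Count so far: 2
Gen 3: crossing 1x2. Involves strand 1? yes. Count so far: 3
Gen 4: crossing 2x1. Involves strand 1? yes. Count so far: 4
Gen 5: crossing 1x2. Involves strand 1? yes. Count so far: 5
Gen 6: crossing 2x1. Involves strand 1? yes. Count so far: 6

Answer: 6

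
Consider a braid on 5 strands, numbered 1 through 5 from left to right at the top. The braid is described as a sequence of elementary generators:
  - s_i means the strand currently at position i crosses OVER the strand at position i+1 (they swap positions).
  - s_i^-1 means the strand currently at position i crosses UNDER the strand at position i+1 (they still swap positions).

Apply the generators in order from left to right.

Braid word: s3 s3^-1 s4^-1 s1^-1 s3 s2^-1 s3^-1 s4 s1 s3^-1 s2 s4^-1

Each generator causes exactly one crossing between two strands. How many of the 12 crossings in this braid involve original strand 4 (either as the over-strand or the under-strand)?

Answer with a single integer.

Gen 1: crossing 3x4. Involves strand 4? yes. Count so far: 1
Gen 2: crossing 4x3. Involves strand 4? yes. Count so far: 2
Gen 3: crossing 4x5. Involves strand 4? yes. Count so far: 3
Gen 4: crossing 1x2. Involves strand 4? no. Count so far: 3
Gen 5: crossing 3x5. Involves strand 4? no. Count so far: 3
Gen 6: crossing 1x5. Involves strand 4? no. Count so far: 3
Gen 7: crossing 1x3. Involves strand 4? no. Count so far: 3
Gen 8: crossing 1x4. Involves strand 4? yes. Count so far: 4
Gen 9: crossing 2x5. Involves strand 4? no. Count so far: 4
Gen 10: crossing 3x4. Involves strand 4? yes. Count so far: 5
Gen 11: crossing 2x4. Involves strand 4? yes. Count so far: 6
Gen 12: crossing 3x1. Involves strand 4? no. Count so far: 6

Answer: 6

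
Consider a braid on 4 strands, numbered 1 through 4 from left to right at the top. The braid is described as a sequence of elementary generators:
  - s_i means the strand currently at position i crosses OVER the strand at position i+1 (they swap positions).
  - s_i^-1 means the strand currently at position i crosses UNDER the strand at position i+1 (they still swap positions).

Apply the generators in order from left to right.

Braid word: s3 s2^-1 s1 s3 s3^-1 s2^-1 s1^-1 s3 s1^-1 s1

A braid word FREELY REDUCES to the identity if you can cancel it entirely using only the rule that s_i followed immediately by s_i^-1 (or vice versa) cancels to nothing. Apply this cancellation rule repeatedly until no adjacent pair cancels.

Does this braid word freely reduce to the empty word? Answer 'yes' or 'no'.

Gen 1 (s3): push. Stack: [s3]
Gen 2 (s2^-1): push. Stack: [s3 s2^-1]
Gen 3 (s1): push. Stack: [s3 s2^-1 s1]
Gen 4 (s3): push. Stack: [s3 s2^-1 s1 s3]
Gen 5 (s3^-1): cancels prior s3. Stack: [s3 s2^-1 s1]
Gen 6 (s2^-1): push. Stack: [s3 s2^-1 s1 s2^-1]
Gen 7 (s1^-1): push. Stack: [s3 s2^-1 s1 s2^-1 s1^-1]
Gen 8 (s3): push. Stack: [s3 s2^-1 s1 s2^-1 s1^-1 s3]
Gen 9 (s1^-1): push. Stack: [s3 s2^-1 s1 s2^-1 s1^-1 s3 s1^-1]
Gen 10 (s1): cancels prior s1^-1. Stack: [s3 s2^-1 s1 s2^-1 s1^-1 s3]
Reduced word: s3 s2^-1 s1 s2^-1 s1^-1 s3

Answer: no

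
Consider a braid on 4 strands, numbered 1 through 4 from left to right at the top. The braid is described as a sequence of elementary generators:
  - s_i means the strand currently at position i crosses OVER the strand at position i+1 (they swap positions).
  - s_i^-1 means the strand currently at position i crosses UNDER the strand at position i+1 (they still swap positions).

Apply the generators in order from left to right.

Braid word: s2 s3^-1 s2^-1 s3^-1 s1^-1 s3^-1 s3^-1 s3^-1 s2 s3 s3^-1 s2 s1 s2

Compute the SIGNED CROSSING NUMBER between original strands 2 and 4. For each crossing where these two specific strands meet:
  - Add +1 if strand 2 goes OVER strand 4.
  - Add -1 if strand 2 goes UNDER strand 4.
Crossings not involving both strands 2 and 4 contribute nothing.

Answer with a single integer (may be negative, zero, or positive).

Answer: -1

Derivation:
Gen 1: crossing 2x3. Both 2&4? no. Sum: 0
Gen 2: 2 under 4. Both 2&4? yes. Contrib: -1. Sum: -1
Gen 3: crossing 3x4. Both 2&4? no. Sum: -1
Gen 4: crossing 3x2. Both 2&4? no. Sum: -1
Gen 5: crossing 1x4. Both 2&4? no. Sum: -1
Gen 6: crossing 2x3. Both 2&4? no. Sum: -1
Gen 7: crossing 3x2. Both 2&4? no. Sum: -1
Gen 8: crossing 2x3. Both 2&4? no. Sum: -1
Gen 9: crossing 1x3. Both 2&4? no. Sum: -1
Gen 10: crossing 1x2. Both 2&4? no. Sum: -1
Gen 11: crossing 2x1. Both 2&4? no. Sum: -1
Gen 12: crossing 3x1. Both 2&4? no. Sum: -1
Gen 13: crossing 4x1. Both 2&4? no. Sum: -1
Gen 14: crossing 4x3. Both 2&4? no. Sum: -1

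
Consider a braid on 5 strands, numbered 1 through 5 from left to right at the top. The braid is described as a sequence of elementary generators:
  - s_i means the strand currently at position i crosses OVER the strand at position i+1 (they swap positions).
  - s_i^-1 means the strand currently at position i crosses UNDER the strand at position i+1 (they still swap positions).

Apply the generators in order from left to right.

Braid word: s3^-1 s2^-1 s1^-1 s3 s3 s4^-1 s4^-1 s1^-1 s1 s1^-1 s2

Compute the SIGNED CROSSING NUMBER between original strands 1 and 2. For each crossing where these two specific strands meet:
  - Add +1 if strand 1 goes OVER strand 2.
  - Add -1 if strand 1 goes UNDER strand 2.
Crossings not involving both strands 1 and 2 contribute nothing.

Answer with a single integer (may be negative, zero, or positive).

Gen 1: crossing 3x4. Both 1&2? no. Sum: 0
Gen 2: crossing 2x4. Both 1&2? no. Sum: 0
Gen 3: crossing 1x4. Both 1&2? no. Sum: 0
Gen 4: crossing 2x3. Both 1&2? no. Sum: 0
Gen 5: crossing 3x2. Both 1&2? no. Sum: 0
Gen 6: crossing 3x5. Both 1&2? no. Sum: 0
Gen 7: crossing 5x3. Both 1&2? no. Sum: 0
Gen 8: crossing 4x1. Both 1&2? no. Sum: 0
Gen 9: crossing 1x4. Both 1&2? no. Sum: 0
Gen 10: crossing 4x1. Both 1&2? no. Sum: 0
Gen 11: crossing 4x2. Both 1&2? no. Sum: 0

Answer: 0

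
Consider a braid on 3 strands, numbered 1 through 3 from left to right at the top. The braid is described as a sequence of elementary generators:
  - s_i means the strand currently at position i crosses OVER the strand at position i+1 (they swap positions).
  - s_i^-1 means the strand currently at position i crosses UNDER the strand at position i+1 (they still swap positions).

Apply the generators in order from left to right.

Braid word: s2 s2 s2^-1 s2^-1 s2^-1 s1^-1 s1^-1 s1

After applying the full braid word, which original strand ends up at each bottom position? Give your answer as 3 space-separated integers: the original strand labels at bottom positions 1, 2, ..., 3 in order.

Gen 1 (s2): strand 2 crosses over strand 3. Perm now: [1 3 2]
Gen 2 (s2): strand 3 crosses over strand 2. Perm now: [1 2 3]
Gen 3 (s2^-1): strand 2 crosses under strand 3. Perm now: [1 3 2]
Gen 4 (s2^-1): strand 3 crosses under strand 2. Perm now: [1 2 3]
Gen 5 (s2^-1): strand 2 crosses under strand 3. Perm now: [1 3 2]
Gen 6 (s1^-1): strand 1 crosses under strand 3. Perm now: [3 1 2]
Gen 7 (s1^-1): strand 3 crosses under strand 1. Perm now: [1 3 2]
Gen 8 (s1): strand 1 crosses over strand 3. Perm now: [3 1 2]

Answer: 3 1 2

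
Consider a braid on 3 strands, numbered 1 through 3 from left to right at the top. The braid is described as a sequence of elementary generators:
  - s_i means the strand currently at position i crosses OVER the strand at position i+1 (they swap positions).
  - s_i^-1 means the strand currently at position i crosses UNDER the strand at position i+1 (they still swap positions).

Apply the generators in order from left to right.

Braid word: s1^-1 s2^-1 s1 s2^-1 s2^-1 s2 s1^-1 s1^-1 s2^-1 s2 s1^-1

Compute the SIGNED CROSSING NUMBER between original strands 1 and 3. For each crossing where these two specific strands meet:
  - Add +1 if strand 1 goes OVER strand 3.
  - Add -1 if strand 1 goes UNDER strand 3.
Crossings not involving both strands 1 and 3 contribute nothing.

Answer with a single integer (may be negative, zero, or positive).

Gen 1: crossing 1x2. Both 1&3? no. Sum: 0
Gen 2: 1 under 3. Both 1&3? yes. Contrib: -1. Sum: -1
Gen 3: crossing 2x3. Both 1&3? no. Sum: -1
Gen 4: crossing 2x1. Both 1&3? no. Sum: -1
Gen 5: crossing 1x2. Both 1&3? no. Sum: -1
Gen 6: crossing 2x1. Both 1&3? no. Sum: -1
Gen 7: 3 under 1. Both 1&3? yes. Contrib: +1. Sum: 0
Gen 8: 1 under 3. Both 1&3? yes. Contrib: -1. Sum: -1
Gen 9: crossing 1x2. Both 1&3? no. Sum: -1
Gen 10: crossing 2x1. Both 1&3? no. Sum: -1
Gen 11: 3 under 1. Both 1&3? yes. Contrib: +1. Sum: 0

Answer: 0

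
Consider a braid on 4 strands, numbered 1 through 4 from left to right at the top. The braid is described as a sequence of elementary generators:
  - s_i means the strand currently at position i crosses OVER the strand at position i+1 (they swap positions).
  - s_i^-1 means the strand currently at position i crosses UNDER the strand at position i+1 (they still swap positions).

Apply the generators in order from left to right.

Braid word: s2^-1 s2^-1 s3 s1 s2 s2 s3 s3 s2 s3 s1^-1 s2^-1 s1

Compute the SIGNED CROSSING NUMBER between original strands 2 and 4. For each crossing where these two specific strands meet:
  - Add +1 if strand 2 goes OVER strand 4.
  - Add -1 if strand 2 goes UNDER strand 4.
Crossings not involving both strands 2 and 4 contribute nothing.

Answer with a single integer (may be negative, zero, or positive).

Answer: -1

Derivation:
Gen 1: crossing 2x3. Both 2&4? no. Sum: 0
Gen 2: crossing 3x2. Both 2&4? no. Sum: 0
Gen 3: crossing 3x4. Both 2&4? no. Sum: 0
Gen 4: crossing 1x2. Both 2&4? no. Sum: 0
Gen 5: crossing 1x4. Both 2&4? no. Sum: 0
Gen 6: crossing 4x1. Both 2&4? no. Sum: 0
Gen 7: crossing 4x3. Both 2&4? no. Sum: 0
Gen 8: crossing 3x4. Both 2&4? no. Sum: 0
Gen 9: crossing 1x4. Both 2&4? no. Sum: 0
Gen 10: crossing 1x3. Both 2&4? no. Sum: 0
Gen 11: 2 under 4. Both 2&4? yes. Contrib: -1. Sum: -1
Gen 12: crossing 2x3. Both 2&4? no. Sum: -1
Gen 13: crossing 4x3. Both 2&4? no. Sum: -1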